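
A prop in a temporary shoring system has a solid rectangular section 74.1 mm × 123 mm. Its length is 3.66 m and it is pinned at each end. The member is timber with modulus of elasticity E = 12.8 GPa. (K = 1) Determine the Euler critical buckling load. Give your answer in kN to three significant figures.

Buckling occurs about the weak axis: I_min = h·b³/12 with b = 74.1 mm (the shorter side).
I_min = 123×74.1³/12 = 4.170×10^6 mm⁴
I = 4.170×10^6 mm⁴ = 4.170×10^-6 m⁴
Effective length L_e = K·L = 1 × 3.66 = 3.660 m
P_cr = π²EI / L_e² = π² × 12.8×10⁹ × 4.170×10^-6 / 3.660² = 3.933×10^4 N

P_cr ≈ 39.3 kN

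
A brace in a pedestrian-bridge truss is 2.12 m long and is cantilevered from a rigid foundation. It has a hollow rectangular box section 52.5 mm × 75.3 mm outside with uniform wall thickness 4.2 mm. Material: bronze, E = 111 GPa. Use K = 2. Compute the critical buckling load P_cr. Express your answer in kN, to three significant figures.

P_cr ≈ 26.2 kN

Inner dimensions: h_i = 75.3 − 2×4.2 = 66.90 mm, b_i = 52.5 − 2×4.2 = 44.10 mm
Weak-axis I_min = (h_o·b_o³ − h_i·b_i³)/12 with b_o = 52.5, b_i = 44.10 mm (shorter outer/inner sides).
I_min = (75.3×52.5³ − 66.90×44.10³)/12 = 4.299×10^5 mm⁴
I = 4.299×10^5 mm⁴ = 4.299×10^-7 m⁴
Effective length L_e = K·L = 2 × 2.12 = 4.240 m
P_cr = π²EI / L_e² = π² × 111×10⁹ × 4.299×10^-7 / 4.240² = 2.620×10^4 N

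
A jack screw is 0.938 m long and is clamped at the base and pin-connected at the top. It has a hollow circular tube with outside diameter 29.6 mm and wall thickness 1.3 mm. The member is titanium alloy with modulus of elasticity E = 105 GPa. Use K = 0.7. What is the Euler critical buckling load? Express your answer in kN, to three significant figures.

Inner diameter d_i = 29.6 − 2×1.3 = 27.00 mm
I = π(d_o⁴ − d_i⁴)/64 = π(29.6⁴ − 27.00⁴)/64 = 1.160×10^4 mm⁴
I = 1.160×10^4 mm⁴ = 1.160×10^-8 m⁴
Effective length L_e = K·L = 0.7 × 0.938 = 0.6566 m
P_cr = π²EI / L_e² = π² × 105×10⁹ × 1.160×10^-8 / 0.6566² = 2.787×10^4 N

P_cr ≈ 27.9 kN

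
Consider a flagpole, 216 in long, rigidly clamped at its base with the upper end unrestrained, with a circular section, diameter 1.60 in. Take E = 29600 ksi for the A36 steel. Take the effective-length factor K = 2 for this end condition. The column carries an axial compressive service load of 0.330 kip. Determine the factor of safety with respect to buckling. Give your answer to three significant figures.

n ≈ 1.53

I = πd⁴/64 = π×1.60⁴/64 = 0.3217 in⁴
Effective length L_e = K·L = 2 × 216 = 432.0 in
P_cr = π²EI / L_e² = π² × 29600×10³ × 0.3217 / 432.0² = 503.6 lb
Factor of safety n = P_cr / P = 0.50359 / 0.330 = 1.53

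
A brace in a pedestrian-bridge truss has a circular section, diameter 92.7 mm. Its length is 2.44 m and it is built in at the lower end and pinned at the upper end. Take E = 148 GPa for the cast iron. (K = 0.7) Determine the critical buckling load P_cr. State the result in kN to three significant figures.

I = πd⁴/64 = π×92.7⁴/64 = 3.625×10^6 mm⁴
I = 3.625×10^6 mm⁴ = 3.625×10^-6 m⁴
Effective length L_e = K·L = 0.7 × 2.44 = 1.708 m
P_cr = π²EI / L_e² = π² × 148×10⁹ × 3.625×10^-6 / 1.708² = 1.815×10^6 N

P_cr ≈ 1810 kN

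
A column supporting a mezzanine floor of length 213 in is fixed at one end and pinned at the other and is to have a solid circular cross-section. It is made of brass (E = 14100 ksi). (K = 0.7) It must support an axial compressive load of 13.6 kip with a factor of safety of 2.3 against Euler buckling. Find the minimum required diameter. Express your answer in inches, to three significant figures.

Required P_cr = n·P = 2.3 × 13.6 = 31.28 kip
L_e = K·L = 0.7 × 213 = 149.1 in
Required I = P_cr·L_e²/(π²E) = 3.128×10^4 × 149.1² / (π² × 1.41×10^7) = 4.997 in⁴
Solid circle: I = πd⁴/64  ⇒  d = (64I/π)^(1/4) = (64×4.997/π)^(1/4) = 3.18 in

d ≈ 3.18 in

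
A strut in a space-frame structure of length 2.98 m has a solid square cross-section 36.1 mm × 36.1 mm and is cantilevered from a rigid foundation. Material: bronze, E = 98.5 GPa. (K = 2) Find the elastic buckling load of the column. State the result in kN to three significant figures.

P_cr ≈ 3.87 kN

I = a⁴/12 = 36.1⁴/12 = 1.415×10^5 mm⁴
I = 1.415×10^5 mm⁴ = 1.415×10^-7 m⁴
Effective length L_e = K·L = 2 × 2.98 = 5.960 m
P_cr = π²EI / L_e² = π² × 98.5×10⁹ × 1.415×10^-7 / 5.960² = 3.873×10^3 N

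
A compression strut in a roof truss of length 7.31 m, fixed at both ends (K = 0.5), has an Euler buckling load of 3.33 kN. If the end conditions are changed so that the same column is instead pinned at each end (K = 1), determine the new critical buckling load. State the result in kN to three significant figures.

P_cr ∝ 1/K², so P_cr,new = P_cr,old × (K_old/K_new)² = 3.33 × (0.5/1)²
= 3.33 × 0.2500 = 0.832 kN

P_cr ≈ 0.832 kN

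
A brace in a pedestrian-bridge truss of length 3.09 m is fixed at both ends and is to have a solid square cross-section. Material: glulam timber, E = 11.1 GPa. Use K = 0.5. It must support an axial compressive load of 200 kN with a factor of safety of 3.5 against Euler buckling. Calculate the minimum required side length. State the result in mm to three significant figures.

Required P_cr = n·P = 3.5 × 200 = 700.0 kN
L_e = K·L = 0.5 × 3.09 = 1.545 m
Required I = P_cr·L_e²/(π²E) = 7.000×10^5 × 1.545² / (π² × 1.11×10^10) = 1.525×10^-5 m⁴
I_req = 1.525×10^7 mm⁴
Solid square: I = a⁴/12  ⇒  a = (12I)^(1/4) = (12×1.525×10^7)^(1/4) = 116 mm

a ≈ 116 mm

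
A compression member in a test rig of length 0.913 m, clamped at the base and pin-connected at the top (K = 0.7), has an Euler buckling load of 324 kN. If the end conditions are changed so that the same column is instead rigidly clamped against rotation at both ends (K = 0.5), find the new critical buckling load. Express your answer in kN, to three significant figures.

P_cr ∝ 1/K², so P_cr,new = P_cr,old × (K_old/K_new)² = 324 × (0.7/0.5)²
= 324 × 1.960 = 635 kN

P_cr ≈ 635 kN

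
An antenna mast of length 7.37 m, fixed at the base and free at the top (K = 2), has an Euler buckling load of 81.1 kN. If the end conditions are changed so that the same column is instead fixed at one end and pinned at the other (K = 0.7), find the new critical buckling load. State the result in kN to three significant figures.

P_cr ∝ 1/K², so P_cr,new = P_cr,old × (K_old/K_new)² = 81.1 × (2/0.7)²
= 81.1 × 8.163 = 662 kN

P_cr ≈ 662 kN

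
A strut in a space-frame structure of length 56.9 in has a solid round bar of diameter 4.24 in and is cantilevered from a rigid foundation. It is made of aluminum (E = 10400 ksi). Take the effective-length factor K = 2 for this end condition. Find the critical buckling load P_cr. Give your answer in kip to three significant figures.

I = πd⁴/64 = π×4.24⁴/64 = 15.86 in⁴
Effective length L_e = K·L = 2 × 56.9 = 113.8 in
P_cr = π²EI / L_e² = π² × 10400×10³ × 15.86 / 113.8² = 1.257×10^5 lb

P_cr ≈ 126 kip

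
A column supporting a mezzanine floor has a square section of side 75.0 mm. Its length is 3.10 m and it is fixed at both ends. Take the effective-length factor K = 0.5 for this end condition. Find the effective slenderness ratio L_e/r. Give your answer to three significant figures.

I = a⁴/12 = 75.0⁴/12 = 2.637×10^6 mm⁴
A = 5.625×10^3 mm²;  r_min = √(I/A) = √(2.637×10^6/5.625×10^3) = 21.65 mm
L_e = K·L = 0.5 × 3.10 m = 1.550 m = 1550.0 mm
λ = L_e / r_min = 1550.0 / 21.65 = 71.6

λ ≈ 71.6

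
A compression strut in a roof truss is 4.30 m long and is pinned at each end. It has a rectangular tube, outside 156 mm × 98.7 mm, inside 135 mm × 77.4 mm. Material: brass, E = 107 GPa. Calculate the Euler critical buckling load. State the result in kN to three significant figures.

Weak-axis I_min = (h_o·b_o³ − h_i·b_i³)/12 with b_o = 98.7, b_i = 77.40 mm (shorter outer/inner sides).
I_min = (156×98.7³ − 135.0×77.40³)/12 = 7.283×10^6 mm⁴
I = 7.283×10^6 mm⁴ = 7.283×10^-6 m⁴
Effective length L_e = K·L = 1 × 4.30 = 4.300 m
P_cr = π²EI / L_e² = π² × 107×10⁹ × 7.283×10^-6 / 4.300² = 4.160×10^5 N

P_cr ≈ 416 kN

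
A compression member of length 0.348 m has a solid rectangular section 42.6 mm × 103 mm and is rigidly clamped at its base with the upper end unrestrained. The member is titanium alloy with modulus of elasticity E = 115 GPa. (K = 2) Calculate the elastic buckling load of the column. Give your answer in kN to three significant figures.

P_cr ≈ 1550 kN

Buckling occurs about the weak axis: I_min = h·b³/12 with b = 42.6 mm (the shorter side).
I_min = 103×42.6³/12 = 6.636×10^5 mm⁴
I = 6.636×10^5 mm⁴ = 6.636×10^-7 m⁴
Effective length L_e = K·L = 2 × 0.348 = 0.6960 m
P_cr = π²EI / L_e² = π² × 115×10⁹ × 6.636×10^-7 / 0.6960² = 1.555×10^6 N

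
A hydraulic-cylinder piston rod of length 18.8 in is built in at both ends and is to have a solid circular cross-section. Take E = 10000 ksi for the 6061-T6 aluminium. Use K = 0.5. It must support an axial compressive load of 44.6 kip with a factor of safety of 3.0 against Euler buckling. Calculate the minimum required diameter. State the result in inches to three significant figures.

Required P_cr = n·P = 3.0 × 44.6 = 133.8 kip
L_e = K·L = 0.5 × 18.8 = 9.400 in
Required I = P_cr·L_e²/(π²E) = 1.338×10^5 × 9.400² / (π² × 1.00×10^7) = 0.1198 in⁴
Solid circle: I = πd⁴/64  ⇒  d = (64I/π)^(1/4) = (64×0.1198/π)^(1/4) = 1.25 in

d ≈ 1.25 in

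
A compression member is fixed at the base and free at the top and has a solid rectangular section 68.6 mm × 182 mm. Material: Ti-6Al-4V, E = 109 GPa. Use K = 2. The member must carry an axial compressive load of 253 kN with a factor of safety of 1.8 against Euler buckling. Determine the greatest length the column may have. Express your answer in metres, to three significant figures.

Buckling occurs about the weak axis: I_min = h·b³/12 with b = 68.6 mm (the shorter side).
I_min = 182×68.6³/12 = 4.896×10^6 mm⁴
I = 4.896×10^-6 m⁴
Required critical load P_cr = n·P = 1.8 × 253 = 455.4 kN = 4.554×10^5 N
From P_cr = π²EI/(K·L)²:  L = (1/K)·√(π²EI/P_cr) = (1/2)·√(π²×1.09×10^11×4.896×10^-6/4.554×10^5)
L = 1.70 m

L_max ≈ 1.70 m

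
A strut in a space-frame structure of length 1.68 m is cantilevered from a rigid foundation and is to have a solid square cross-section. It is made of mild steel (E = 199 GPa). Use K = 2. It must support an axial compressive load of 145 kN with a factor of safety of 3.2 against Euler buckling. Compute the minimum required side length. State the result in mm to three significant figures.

a ≈ 75.2 mm

Required P_cr = n·P = 3.2 × 145 = 464.0 kN
L_e = K·L = 2 × 1.68 = 3.360 m
Required I = P_cr·L_e²/(π²E) = 4.640×10^5 × 3.360² / (π² × 1.99×10^11) = 2.667×10^-6 m⁴
I_req = 2.667×10^6 mm⁴
Solid square: I = a⁴/12  ⇒  a = (12I)^(1/4) = (12×2.667×10^6)^(1/4) = 75.2 mm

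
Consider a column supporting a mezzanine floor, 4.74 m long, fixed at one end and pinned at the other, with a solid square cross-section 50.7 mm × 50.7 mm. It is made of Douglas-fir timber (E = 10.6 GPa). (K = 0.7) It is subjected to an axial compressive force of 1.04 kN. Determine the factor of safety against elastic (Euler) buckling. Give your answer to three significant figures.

I = a⁴/12 = 50.7⁴/12 = 5.506×10^5 mm⁴
I = 5.506×10^5 mm⁴ = 5.506×10^-7 m⁴
Effective length L_e = K·L = 0.7 × 4.74 = 3.318 m
P_cr = π²EI / L_e² = π² × 10.6×10⁹ × 5.506×10^-7 / 3.318² = 5.232×10^3 N
Factor of safety n = P_cr / P = 5.2324 / 1.04 = 5.03

n ≈ 5.03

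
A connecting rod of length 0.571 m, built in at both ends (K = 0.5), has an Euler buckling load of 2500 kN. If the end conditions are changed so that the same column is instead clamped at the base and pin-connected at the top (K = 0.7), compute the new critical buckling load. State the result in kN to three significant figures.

P_cr ∝ 1/K², so P_cr,new = P_cr,old × (K_old/K_new)² = 2500 × (0.5/0.7)²
= 2500 × 0.5102 = 1280 kN

P_cr ≈ 1280 kN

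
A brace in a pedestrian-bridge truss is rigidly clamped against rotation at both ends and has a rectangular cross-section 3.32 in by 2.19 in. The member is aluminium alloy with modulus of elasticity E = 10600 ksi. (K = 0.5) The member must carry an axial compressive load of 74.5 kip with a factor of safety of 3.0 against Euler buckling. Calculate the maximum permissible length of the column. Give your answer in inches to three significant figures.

Buckling occurs about the weak axis: I_min = h·b³/12 with b = 2.19 in (the shorter side).
I_min = 3.32×2.19³/12 = 2.906 in⁴
Required critical load P_cr = n·P = 3.0 × 74.5 = 223.5 kip = 2.235×10^5 lb
From P_cr = π²EI/(K·L)²:  L = (1/K)·√(π²EI/P_cr) = (1/0.5)·√(π²×1.06×10^7×2.906/2.235×10^5)
L = 73.8 in

L_max ≈ 73.8 in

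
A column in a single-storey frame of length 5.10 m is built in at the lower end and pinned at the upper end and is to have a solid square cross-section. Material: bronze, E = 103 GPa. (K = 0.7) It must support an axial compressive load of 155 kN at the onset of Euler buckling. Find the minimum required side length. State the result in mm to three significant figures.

L_e = K·L = 0.7 × 5.10 = 3.570 m
Required I = P_cr·L_e²/(π²E) = 1.550×10^5 × 3.570² / (π² × 1.03×10^11) = 1.943×10^-6 m⁴
I_req = 1.943×10^6 mm⁴
Solid square: I = a⁴/12  ⇒  a = (12I)^(1/4) = (12×1.943×10^6)^(1/4) = 69.5 mm

a ≈ 69.5 mm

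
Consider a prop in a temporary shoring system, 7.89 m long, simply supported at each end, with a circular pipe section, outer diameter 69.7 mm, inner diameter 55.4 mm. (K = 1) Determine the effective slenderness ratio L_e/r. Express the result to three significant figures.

λ ≈ 354

d_o = 69.7 mm, d_i = 55.4 mm
I = π(d_o⁴ − d_i⁴)/64 = π(69.7⁴ − 55.40⁴)/64 = 6.961×10^5 mm⁴
A = 1.405×10^3 mm²;  r_min = √(I/A) = √(6.961×10^5/1.405×10^3) = 22.26 mm
L_e = K·L = 1 × 7.89 m = 7.890 m = 7890.0 mm
λ = L_e / r_min = 7890.0 / 22.26 = 354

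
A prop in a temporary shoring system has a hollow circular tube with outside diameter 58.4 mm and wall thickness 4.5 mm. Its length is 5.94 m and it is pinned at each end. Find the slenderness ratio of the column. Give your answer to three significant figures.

Inner diameter d_i = 58.4 − 2×4.5 = 49.40 mm
I = π(d_o⁴ − d_i⁴)/64 = π(58.4⁴ − 49.40⁴)/64 = 2.786×10^5 mm⁴
A = 762.0 mm²;  r_min = √(I/A) = √(2.786×10^5/762.0) = 19.12 mm
L_e = K·L = 1 × 5.94 m = 5.940 m = 5940.0 mm
λ = L_e / r_min = 5940.0 / 19.12 = 311

λ ≈ 311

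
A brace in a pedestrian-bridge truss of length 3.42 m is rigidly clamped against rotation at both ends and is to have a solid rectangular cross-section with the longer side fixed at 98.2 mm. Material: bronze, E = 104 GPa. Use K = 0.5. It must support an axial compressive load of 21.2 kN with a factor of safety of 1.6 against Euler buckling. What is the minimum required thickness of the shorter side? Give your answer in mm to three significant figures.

b ≈ 22.8 mm

Required P_cr = n·P = 1.6 × 21.2 = 33.92 kN
L_e = K·L = 0.5 × 3.42 = 1.710 m
Required I = P_cr·L_e²/(π²E) = 3.392×10^4 × 1.710² / (π² × 1.04×10^11) = 9.663×10^-8 m⁴
I_req = 9.663×10^4 mm⁴
Rectangle, weak axis: I_min = h·b³/12 with h = 98.2 mm fixed  ⇒  b = (12I/h)^(1/3) = 22.8 mm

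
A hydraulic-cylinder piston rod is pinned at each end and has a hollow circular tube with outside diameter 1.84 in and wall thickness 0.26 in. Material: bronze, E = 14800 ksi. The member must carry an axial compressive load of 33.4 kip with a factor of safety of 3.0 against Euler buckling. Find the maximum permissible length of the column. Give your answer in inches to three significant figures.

Inner diameter d_i = 1.84 − 2×0.26 = 1.320 in
I = π(d_o⁴ − d_i⁴)/64 = π(1.84⁴ − 1.320⁴)/64 = 0.4136 in⁴
Required critical load P_cr = n·P = 3.0 × 33.4 = 100.2 kip = 1.002×10^5 lb
From P_cr = π²EI/(K·L)²:  L = (1/K)·√(π²EI/P_cr) = (1/1)·√(π²×1.48×10^7×0.4136/1.002×10^5)
L = 24.6 in

L_max ≈ 24.6 in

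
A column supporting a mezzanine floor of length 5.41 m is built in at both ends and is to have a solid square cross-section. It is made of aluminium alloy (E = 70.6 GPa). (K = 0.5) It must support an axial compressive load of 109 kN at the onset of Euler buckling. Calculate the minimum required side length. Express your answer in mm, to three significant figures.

a ≈ 60.9 mm

L_e = K·L = 0.5 × 5.41 = 2.705 m
Required I = P_cr·L_e²/(π²E) = 1.090×10^5 × 2.705² / (π² × 7.06×10^10) = 1.145×10^-6 m⁴
I_req = 1.145×10^6 mm⁴
Solid square: I = a⁴/12  ⇒  a = (12I)^(1/4) = (12×1.145×10^6)^(1/4) = 60.9 mm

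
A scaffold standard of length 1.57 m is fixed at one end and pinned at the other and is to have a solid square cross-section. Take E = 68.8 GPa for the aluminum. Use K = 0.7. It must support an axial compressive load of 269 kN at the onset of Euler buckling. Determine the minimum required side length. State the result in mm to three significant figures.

L_e = K·L = 0.7 × 1.57 = 1.099 m
Required I = P_cr·L_e²/(π²E) = 2.690×10^5 × 1.099² / (π² × 6.88×10^10) = 4.785×10^-7 m⁴
I_req = 4.785×10^5 mm⁴
Solid square: I = a⁴/12  ⇒  a = (12I)^(1/4) = (12×4.785×10^5)^(1/4) = 49.0 mm

a ≈ 49.0 mm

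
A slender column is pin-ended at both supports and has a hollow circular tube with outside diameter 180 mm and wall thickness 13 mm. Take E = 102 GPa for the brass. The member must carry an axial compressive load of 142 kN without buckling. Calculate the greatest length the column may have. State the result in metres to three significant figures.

L_max ≈ 13.0 m

Inner diameter d_i = 180 − 2×13 = 154.0 mm
I = π(d_o⁴ − d_i⁴)/64 = π(180⁴ − 154.0⁴)/64 = 2.392×10^7 mm⁴
I = 2.392×10^-5 m⁴
At the buckling limit P_cr = P = 1.420×10^5 N
From P_cr = π²EI/(K·L)²:  L = (1/K)·√(π²EI/P_cr) = (1/1)·√(π²×1.02×10^11×2.392×10^-5/1.420×10^5)
L = 13.0 m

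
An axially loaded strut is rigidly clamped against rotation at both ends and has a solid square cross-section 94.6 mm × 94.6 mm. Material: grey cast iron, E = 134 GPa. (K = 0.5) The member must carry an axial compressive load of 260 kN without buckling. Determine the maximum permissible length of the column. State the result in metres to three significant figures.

L_max ≈ 11.7 m

I = a⁴/12 = 94.6⁴/12 = 6.674×10^6 mm⁴
I = 6.674×10^-6 m⁴
At the buckling limit P_cr = P = 2.600×10^5 N
From P_cr = π²EI/(K·L)²:  L = (1/K)·√(π²EI/P_cr) = (1/0.5)·√(π²×1.34×10^11×6.674×10^-6/2.600×10^5)
L = 11.7 m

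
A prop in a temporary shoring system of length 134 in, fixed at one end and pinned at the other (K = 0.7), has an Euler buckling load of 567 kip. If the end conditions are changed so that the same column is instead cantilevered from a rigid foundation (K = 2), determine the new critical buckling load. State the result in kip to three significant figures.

P_cr ∝ 1/K², so P_cr,new = P_cr,old × (K_old/K_new)² = 567 × (0.7/2)²
= 567 × 0.1225 = 69.5 kip

P_cr ≈ 69.5 kip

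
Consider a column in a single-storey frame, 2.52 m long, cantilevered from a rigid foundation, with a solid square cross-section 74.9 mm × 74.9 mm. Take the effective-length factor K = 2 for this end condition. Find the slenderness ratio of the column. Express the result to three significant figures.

λ ≈ 233

For a square r = a/√12 = 74.9/√12 = 21.62 mm
L_e = K·L = 2 × 2.52 m = 5.040 m = 5040.0 mm
λ = L_e / r_min = 5040.0 / 21.62 = 233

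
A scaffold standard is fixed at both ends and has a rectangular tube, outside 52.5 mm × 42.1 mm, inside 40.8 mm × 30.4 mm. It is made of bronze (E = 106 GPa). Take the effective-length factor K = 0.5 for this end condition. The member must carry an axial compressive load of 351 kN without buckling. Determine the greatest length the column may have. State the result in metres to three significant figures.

L_max ≈ 1.66 m

Weak-axis I_min = (h_o·b_o³ − h_i·b_i³)/12 with b_o = 42.1, b_i = 30.40 mm (shorter outer/inner sides).
I_min = (52.5×42.1³ − 40.80×30.40³)/12 = 2.309×10^5 mm⁴
I = 2.309×10^-7 m⁴
At the buckling limit P_cr = P = 3.510×10^5 N
From P_cr = π²EI/(K·L)²:  L = (1/K)·√(π²EI/P_cr) = (1/0.5)·√(π²×1.06×10^11×2.309×10^-7/3.510×10^5)
L = 1.66 m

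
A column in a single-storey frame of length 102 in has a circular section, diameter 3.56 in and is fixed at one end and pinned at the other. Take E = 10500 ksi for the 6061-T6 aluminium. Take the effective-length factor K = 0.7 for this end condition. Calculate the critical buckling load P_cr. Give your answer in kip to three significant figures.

I = πd⁴/64 = π×3.56⁴/64 = 7.884 in⁴
Effective length L_e = K·L = 0.7 × 102 = 71.40 in
P_cr = π²EI / L_e² = π² × 10500×10³ × 7.884 / 71.40² = 1.603×10^5 lb

P_cr ≈ 160 kip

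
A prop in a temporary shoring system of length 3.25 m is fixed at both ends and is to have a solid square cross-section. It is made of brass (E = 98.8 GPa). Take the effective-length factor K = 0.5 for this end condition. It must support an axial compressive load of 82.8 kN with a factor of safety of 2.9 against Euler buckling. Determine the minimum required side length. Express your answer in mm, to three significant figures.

Required P_cr = n·P = 2.9 × 82.8 = 240.1 kN
L_e = K·L = 0.5 × 3.25 = 1.625 m
Required I = P_cr·L_e²/(π²E) = 2.401×10^5 × 1.625² / (π² × 9.88×10^10) = 6.502×10^-7 m⁴
I_req = 6.502×10^5 mm⁴
Solid square: I = a⁴/12  ⇒  a = (12I)^(1/4) = (12×6.502×10^5)^(1/4) = 52.9 mm

a ≈ 52.9 mm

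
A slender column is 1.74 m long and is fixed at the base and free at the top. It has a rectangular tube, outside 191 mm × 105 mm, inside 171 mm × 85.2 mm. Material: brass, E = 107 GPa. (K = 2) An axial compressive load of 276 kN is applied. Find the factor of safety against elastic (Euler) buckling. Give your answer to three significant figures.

n ≈ 3.04

Weak-axis I_min = (h_o·b_o³ − h_i·b_i³)/12 with b_o = 105, b_i = 85.20 mm (shorter outer/inner sides).
I_min = (191×105³ − 171.0×85.20³)/12 = 9.612×10^6 mm⁴
I = 9.612×10^6 mm⁴ = 9.612×10^-6 m⁴
Effective length L_e = K·L = 2 × 1.74 = 3.480 m
P_cr = π²EI / L_e² = π² × 107×10⁹ × 9.612×10^-6 / 3.480² = 8.382×10^5 N
Factor of safety n = P_cr / P = 838.21 / 276 = 3.04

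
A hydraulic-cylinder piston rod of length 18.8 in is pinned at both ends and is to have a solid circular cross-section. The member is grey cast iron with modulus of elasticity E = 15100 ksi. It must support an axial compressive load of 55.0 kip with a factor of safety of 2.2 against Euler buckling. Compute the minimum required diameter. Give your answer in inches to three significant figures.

Required P_cr = n·P = 2.2 × 55.0 = 121.0 kip
L_e = K·L = 1 × 18.8 = 18.80 in
Required I = P_cr·L_e²/(π²E) = 1.210×10^5 × 18.80² / (π² × 1.51×10^7) = 0.2870 in⁴
Solid circle: I = πd⁴/64  ⇒  d = (64I/π)^(1/4) = (64×0.2870/π)^(1/4) = 1.55 in

d ≈ 1.55 in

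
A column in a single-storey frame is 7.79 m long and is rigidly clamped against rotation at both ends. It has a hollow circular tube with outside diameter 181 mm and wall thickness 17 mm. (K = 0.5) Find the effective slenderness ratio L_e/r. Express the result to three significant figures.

Inner diameter d_i = 181 − 2×17 = 147.0 mm
I = π(d_o⁴ − d_i⁴)/64 = π(181⁴ − 147.0⁴)/64 = 2.976×10^7 mm⁴
A = 8.759×10^3 mm²;  r_min = √(I/A) = √(2.976×10^7/8.759×10^3) = 58.29 mm
L_e = K·L = 0.5 × 7.79 m = 3.895 m = 3895.0 mm
λ = L_e / r_min = 3895.0 / 58.29 = 66.8

λ ≈ 66.8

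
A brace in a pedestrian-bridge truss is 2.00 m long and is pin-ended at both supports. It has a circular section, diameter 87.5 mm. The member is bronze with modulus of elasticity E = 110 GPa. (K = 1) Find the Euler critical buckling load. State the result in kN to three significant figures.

P_cr ≈ 781 kN

I = πd⁴/64 = π×87.5⁴/64 = 2.877×10^6 mm⁴
I = 2.877×10^6 mm⁴ = 2.877×10^-6 m⁴
Effective length L_e = K·L = 1 × 2.00 = 2.000 m
P_cr = π²EI / L_e² = π² × 110×10⁹ × 2.877×10^-6 / 2.000² = 7.810×10^5 N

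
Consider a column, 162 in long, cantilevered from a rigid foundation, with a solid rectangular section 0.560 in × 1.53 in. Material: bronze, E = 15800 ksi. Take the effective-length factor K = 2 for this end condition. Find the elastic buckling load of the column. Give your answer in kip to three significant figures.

P_cr ≈ 0.0333 kip

Buckling occurs about the weak axis: I_min = h·b³/12 with b = 0.560 in (the shorter side).
I_min = 1.53×0.560³/12 = 2.239×10^-2 in⁴
Effective length L_e = K·L = 2 × 162 = 324.0 in
P_cr = π²EI / L_e² = π² × 15800×10³ × 2.239×10^-2 / 324.0² = 33.26 lb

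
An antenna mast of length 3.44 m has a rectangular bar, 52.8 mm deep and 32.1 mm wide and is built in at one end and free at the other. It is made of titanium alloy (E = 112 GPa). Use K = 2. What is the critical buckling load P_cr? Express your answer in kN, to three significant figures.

Buckling occurs about the weak axis: I_min = h·b³/12 with b = 32.1 mm (the shorter side).
I_min = 52.8×32.1³/12 = 1.455×10^5 mm⁴
I = 1.455×10^5 mm⁴ = 1.455×10^-7 m⁴
Effective length L_e = K·L = 2 × 3.44 = 6.880 m
P_cr = π²EI / L_e² = π² × 112×10⁹ × 1.455×10^-7 / 6.880² = 3.399×10^3 N

P_cr ≈ 3.40 kN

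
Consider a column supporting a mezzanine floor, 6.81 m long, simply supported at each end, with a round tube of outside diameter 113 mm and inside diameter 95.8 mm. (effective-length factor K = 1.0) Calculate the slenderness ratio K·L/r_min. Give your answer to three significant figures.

λ ≈ 184

d_o = 113 mm, d_i = 95.8 mm
I = π(d_o⁴ − d_i⁴)/64 = π(113⁴ − 95.80⁴)/64 = 3.869×10^6 mm⁴
A = 2.821×10^3 mm²;  r_min = √(I/A) = √(3.869×10^6/2.821×10^3) = 37.04 mm
L_e = K·L = 1 × 6.81 m = 6.810 m = 6810.0 mm
λ = L_e / r_min = 6810.0 / 37.04 = 184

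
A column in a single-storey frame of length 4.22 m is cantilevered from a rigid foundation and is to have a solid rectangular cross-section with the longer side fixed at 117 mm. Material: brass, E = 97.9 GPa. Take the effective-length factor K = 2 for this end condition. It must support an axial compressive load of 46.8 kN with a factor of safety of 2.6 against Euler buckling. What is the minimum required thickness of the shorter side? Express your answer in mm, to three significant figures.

Required P_cr = n·P = 2.6 × 46.8 = 121.7 kN
L_e = K·L = 2 × 4.22 = 8.440 m
Required I = P_cr·L_e²/(π²E) = 1.217×10^5 × 8.440² / (π² × 9.79×10^10) = 8.971×10^-6 m⁴
I_req = 8.971×10^6 mm⁴
Rectangle, weak axis: I_min = h·b³/12 with h = 117 mm fixed  ⇒  b = (12I/h)^(1/3) = 97.3 mm

b ≈ 97.3 mm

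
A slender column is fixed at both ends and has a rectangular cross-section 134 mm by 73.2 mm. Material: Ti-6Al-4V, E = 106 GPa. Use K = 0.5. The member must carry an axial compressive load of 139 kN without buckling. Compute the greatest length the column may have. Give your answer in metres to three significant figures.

L_max ≈ 11.5 m

Buckling occurs about the weak axis: I_min = h·b³/12 with b = 73.2 mm (the shorter side).
I_min = 134×73.2³/12 = 4.380×10^6 mm⁴
I = 4.380×10^-6 m⁴
At the buckling limit P_cr = P = 1.390×10^5 N
From P_cr = π²EI/(K·L)²:  L = (1/K)·√(π²EI/P_cr) = (1/0.5)·√(π²×1.06×10^11×4.380×10^-6/1.390×10^5)
L = 11.5 m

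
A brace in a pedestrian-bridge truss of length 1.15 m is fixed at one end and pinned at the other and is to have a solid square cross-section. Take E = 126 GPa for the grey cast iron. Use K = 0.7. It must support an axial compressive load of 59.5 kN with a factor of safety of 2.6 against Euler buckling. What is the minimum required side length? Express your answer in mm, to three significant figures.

a ≈ 31.4 mm

Required P_cr = n·P = 2.6 × 59.5 = 154.7 kN
L_e = K·L = 0.7 × 1.15 = 0.8050 m
Required I = P_cr·L_e²/(π²E) = 1.547×10^5 × 0.8050² / (π² × 1.26×10^11) = 8.061×10^-8 m⁴
I_req = 8.061×10^4 mm⁴
Solid square: I = a⁴/12  ⇒  a = (12I)^(1/4) = (12×8.061×10^4)^(1/4) = 31.4 mm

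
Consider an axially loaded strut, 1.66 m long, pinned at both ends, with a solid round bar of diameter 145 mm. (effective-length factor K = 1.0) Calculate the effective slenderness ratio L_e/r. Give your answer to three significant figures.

λ ≈ 45.8

I = πd⁴/64 = π×145⁴/64 = 2.170×10^7 mm⁴
A = 1.651×10^4 mm²;  r_min = √(I/A) = √(2.170×10^7/1.651×10^4) = 36.25 mm
L_e = K·L = 1 × 1.66 m = 1.660 m = 1660.0 mm
λ = L_e / r_min = 1660.0 / 36.25 = 45.8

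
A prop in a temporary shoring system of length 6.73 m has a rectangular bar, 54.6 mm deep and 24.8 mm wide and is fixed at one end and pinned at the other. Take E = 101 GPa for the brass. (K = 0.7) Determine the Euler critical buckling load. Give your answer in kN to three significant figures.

Buckling occurs about the weak axis: I_min = h·b³/12 with b = 24.8 mm (the shorter side).
I_min = 54.6×24.8³/12 = 6.940×10^4 mm⁴
I = 6.940×10^4 mm⁴ = 6.940×10^-8 m⁴
Effective length L_e = K·L = 0.7 × 6.73 = 4.711 m
P_cr = π²EI / L_e² = π² × 101×10⁹ × 6.940×10^-8 / 4.711² = 3.117×10^3 N

P_cr ≈ 3.12 kN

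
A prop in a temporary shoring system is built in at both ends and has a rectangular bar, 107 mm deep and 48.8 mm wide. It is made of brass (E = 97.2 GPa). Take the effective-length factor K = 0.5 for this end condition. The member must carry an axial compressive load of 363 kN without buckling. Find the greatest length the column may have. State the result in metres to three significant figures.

Buckling occurs about the weak axis: I_min = h·b³/12 with b = 48.8 mm (the shorter side).
I_min = 107×48.8³/12 = 1.036×10^6 mm⁴
I = 1.036×10^-6 m⁴
At the buckling limit P_cr = P = 3.630×10^5 N
From P_cr = π²EI/(K·L)²:  L = (1/K)·√(π²EI/P_cr) = (1/0.5)·√(π²×9.72×10^10×1.036×10^-6/3.630×10^5)
L = 3.31 m

L_max ≈ 3.31 m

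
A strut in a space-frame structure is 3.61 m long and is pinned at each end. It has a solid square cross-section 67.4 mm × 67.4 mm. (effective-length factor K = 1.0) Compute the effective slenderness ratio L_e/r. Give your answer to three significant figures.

λ ≈ 186

For a square r = a/√12 = 67.4/√12 = 19.46 mm
L_e = K·L = 1 × 3.61 m = 3.610 m = 3610.0 mm
λ = L_e / r_min = 3610.0 / 19.46 = 186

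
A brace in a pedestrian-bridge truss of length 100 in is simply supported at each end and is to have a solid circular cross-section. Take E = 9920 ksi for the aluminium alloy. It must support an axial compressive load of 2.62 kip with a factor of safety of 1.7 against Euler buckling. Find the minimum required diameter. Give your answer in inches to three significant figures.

Required P_cr = n·P = 1.7 × 2.62 = 4.454 kip
L_e = K·L = 1 × 100 = 100.0 in
Required I = P_cr·L_e²/(π²E) = 4.454×10^3 × 100.0² / (π² × 9.92×10^6) = 0.4549 in⁴
Solid circle: I = πd⁴/64  ⇒  d = (64I/π)^(1/4) = (64×0.4549/π)^(1/4) = 1.74 in

d ≈ 1.74 in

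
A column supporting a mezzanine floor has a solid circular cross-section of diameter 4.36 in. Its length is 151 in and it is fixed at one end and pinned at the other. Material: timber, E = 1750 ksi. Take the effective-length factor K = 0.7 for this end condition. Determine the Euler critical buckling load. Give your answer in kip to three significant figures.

I = πd⁴/64 = π×4.36⁴/64 = 17.74 in⁴
Effective length L_e = K·L = 0.7 × 151 = 105.7 in
P_cr = π²EI / L_e² = π² × 1750×10³ × 17.74 / 105.7² = 2.742×10^4 lb

P_cr ≈ 27.4 kip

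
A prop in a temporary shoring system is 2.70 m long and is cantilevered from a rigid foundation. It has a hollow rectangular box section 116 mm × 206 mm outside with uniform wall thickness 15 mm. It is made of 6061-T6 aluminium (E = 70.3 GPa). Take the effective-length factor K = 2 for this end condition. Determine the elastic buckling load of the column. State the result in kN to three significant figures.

Inner dimensions: h_i = 206 − 2×15 = 176.0 mm, b_i = 116 − 2×15 = 86.00 mm
Weak-axis I_min = (h_o·b_o³ − h_i·b_i³)/12 with b_o = 116, b_i = 86.00 mm (shorter outer/inner sides).
I_min = (206×116³ − 176.0×86.00³)/12 = 1.747×10^7 mm⁴
I = 1.747×10^7 mm⁴ = 1.747×10^-5 m⁴
Effective length L_e = K·L = 2 × 2.70 = 5.400 m
P_cr = π²EI / L_e² = π² × 70.3×10⁹ × 1.747×10^-5 / 5.400² = 4.156×10^5 N

P_cr ≈ 416 kN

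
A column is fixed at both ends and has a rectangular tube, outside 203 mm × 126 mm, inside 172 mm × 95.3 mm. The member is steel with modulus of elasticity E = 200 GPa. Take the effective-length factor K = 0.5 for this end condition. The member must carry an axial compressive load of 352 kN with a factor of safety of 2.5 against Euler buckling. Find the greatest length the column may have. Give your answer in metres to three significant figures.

Weak-axis I_min = (h_o·b_o³ − h_i·b_i³)/12 with b_o = 126, b_i = 95.30 mm (shorter outer/inner sides).
I_min = (203×126³ − 172.0×95.30³)/12 = 2.143×10^7 mm⁴
I = 2.143×10^-5 m⁴
Required critical load P_cr = n·P = 2.5 × 352 = 880.0 kN = 8.800×10^5 N
From P_cr = π²EI/(K·L)²:  L = (1/K)·√(π²EI/P_cr) = (1/0.5)·√(π²×2.00×10^11×2.143×10^-5/8.800×10^5)
L = 13.9 m

L_max ≈ 13.9 m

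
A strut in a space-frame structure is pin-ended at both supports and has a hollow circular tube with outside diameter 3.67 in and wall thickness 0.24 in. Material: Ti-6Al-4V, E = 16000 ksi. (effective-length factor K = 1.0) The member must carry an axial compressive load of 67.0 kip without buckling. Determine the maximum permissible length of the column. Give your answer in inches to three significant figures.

L_max ≈ 94.9 in

Inner diameter d_i = 3.67 − 2×0.24 = 3.190 in
I = π(d_o⁴ − d_i⁴)/64 = π(3.67⁴ − 3.190⁴)/64 = 3.822 in⁴
At the buckling limit P_cr = P = 6.700×10^4 lb
From P_cr = π²EI/(K·L)²:  L = (1/K)·√(π²EI/P_cr) = (1/1)·√(π²×1.60×10^7×3.822/6.700×10^4)
L = 94.9 in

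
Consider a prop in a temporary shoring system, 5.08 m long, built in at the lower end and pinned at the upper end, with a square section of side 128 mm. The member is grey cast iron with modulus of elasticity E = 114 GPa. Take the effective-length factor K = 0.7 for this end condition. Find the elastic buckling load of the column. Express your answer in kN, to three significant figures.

I = a⁴/12 = 128⁴/12 = 2.237×10^7 mm⁴
I = 2.237×10^7 mm⁴ = 2.237×10^-5 m⁴
Effective length L_e = K·L = 0.7 × 5.08 = 3.556 m
P_cr = π²EI / L_e² = π² × 114×10⁹ × 2.237×10^-5 / 3.556² = 1.990×10^6 N

P_cr ≈ 1990 kN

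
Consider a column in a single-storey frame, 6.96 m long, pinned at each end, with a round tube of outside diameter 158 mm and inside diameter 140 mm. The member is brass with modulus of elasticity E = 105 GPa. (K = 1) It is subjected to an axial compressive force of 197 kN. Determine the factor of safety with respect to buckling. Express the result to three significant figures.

n ≈ 1.27

d_o = 158 mm, d_i = 140 mm
I = π(d_o⁴ − d_i⁴)/64 = π(158⁴ − 140.0⁴)/64 = 1.173×10^7 mm⁴
I = 1.173×10^7 mm⁴ = 1.173×10^-5 m⁴
Effective length L_e = K·L = 1 × 6.96 = 6.960 m
P_cr = π²EI / L_e² = π² × 105×10⁹ × 1.173×10^-5 / 6.960² = 2.510×10^5 N
Factor of safety n = P_cr / P = 251.02 / 197 = 1.27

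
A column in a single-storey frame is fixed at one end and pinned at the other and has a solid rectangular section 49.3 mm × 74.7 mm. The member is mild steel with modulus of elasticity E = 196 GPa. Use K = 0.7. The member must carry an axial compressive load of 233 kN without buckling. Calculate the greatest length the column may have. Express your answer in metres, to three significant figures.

Buckling occurs about the weak axis: I_min = h·b³/12 with b = 49.3 mm (the shorter side).
I_min = 74.7×49.3³/12 = 7.459×10^5 mm⁴
I = 7.459×10^-7 m⁴
At the buckling limit P_cr = P = 2.330×10^5 N
From P_cr = π²EI/(K·L)²:  L = (1/K)·√(π²EI/P_cr) = (1/0.7)·√(π²×1.96×10^11×7.459×10^-7/2.330×10^5)
L = 3.56 m

L_max ≈ 3.56 m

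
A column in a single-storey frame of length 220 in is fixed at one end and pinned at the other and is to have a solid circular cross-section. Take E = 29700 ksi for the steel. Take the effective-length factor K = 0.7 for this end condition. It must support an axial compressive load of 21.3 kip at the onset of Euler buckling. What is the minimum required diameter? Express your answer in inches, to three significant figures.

d ≈ 2.43 in

L_e = K·L = 0.7 × 220 = 154.0 in
Required I = P_cr·L_e²/(π²E) = 2.130×10^4 × 154.0² / (π² × 2.97×10^7) = 1.723 in⁴
Solid circle: I = πd⁴/64  ⇒  d = (64I/π)^(1/4) = (64×1.723/π)^(1/4) = 2.43 in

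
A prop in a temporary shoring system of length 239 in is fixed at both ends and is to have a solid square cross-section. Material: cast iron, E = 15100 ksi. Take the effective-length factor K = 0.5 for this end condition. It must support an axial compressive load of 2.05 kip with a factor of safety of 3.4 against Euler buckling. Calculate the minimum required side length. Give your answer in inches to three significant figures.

Required P_cr = n·P = 3.4 × 2.05 = 6.970 kip
L_e = K·L = 0.5 × 239 = 119.5 in
Required I = P_cr·L_e²/(π²E) = 6.970×10^3 × 119.5² / (π² × 1.51×10^7) = 0.6679 in⁴
Solid square: I = a⁴/12  ⇒  a = (12I)^(1/4) = (12×0.6679)^(1/4) = 1.68 in

a ≈ 1.68 in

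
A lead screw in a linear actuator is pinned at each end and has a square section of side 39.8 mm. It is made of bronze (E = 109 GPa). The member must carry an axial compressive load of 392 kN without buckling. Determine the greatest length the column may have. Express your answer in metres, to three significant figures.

I = a⁴/12 = 39.8⁴/12 = 2.091×10^5 mm⁴
I = 2.091×10^-7 m⁴
At the buckling limit P_cr = P = 3.920×10^5 N
From P_cr = π²EI/(K·L)²:  L = (1/K)·√(π²EI/P_cr) = (1/1)·√(π²×1.09×10^11×2.091×10^-7/3.920×10^5)
L = 0.758 m

L_max ≈ 0.758 m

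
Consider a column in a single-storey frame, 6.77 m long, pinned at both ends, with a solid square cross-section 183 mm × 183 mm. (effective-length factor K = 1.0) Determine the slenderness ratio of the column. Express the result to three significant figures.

For a square r = a/√12 = 183/√12 = 52.83 mm
L_e = K·L = 1 × 6.77 m = 6.770 m = 6770.0 mm
λ = L_e / r_min = 6770.0 / 52.83 = 128

λ ≈ 128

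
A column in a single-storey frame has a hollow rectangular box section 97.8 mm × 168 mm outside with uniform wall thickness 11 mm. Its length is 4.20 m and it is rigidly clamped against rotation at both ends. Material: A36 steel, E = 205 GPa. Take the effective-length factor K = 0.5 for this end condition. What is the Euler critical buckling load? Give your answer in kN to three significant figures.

Inner dimensions: h_i = 168 − 2×11 = 146.0 mm, b_i = 97.8 − 2×11 = 75.80 mm
Weak-axis I_min = (h_o·b_o³ − h_i·b_i³)/12 with b_o = 97.8, b_i = 75.80 mm (shorter outer/inner sides).
I_min = (168×97.8³ − 146.0×75.80³)/12 = 7.797×10^6 mm⁴
I = 7.797×10^6 mm⁴ = 7.797×10^-6 m⁴
Effective length L_e = K·L = 0.5 × 4.20 = 2.100 m
P_cr = π²EI / L_e² = π² × 205×10⁹ × 7.797×10^-6 / 2.100² = 3.577×10^6 N

P_cr ≈ 3580 kN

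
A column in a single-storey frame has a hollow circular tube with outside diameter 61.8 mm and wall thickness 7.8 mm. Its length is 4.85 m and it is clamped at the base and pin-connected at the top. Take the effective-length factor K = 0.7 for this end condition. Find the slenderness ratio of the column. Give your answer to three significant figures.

Inner diameter d_i = 61.8 − 2×7.8 = 46.20 mm
I = π(d_o⁴ − d_i⁴)/64 = π(61.8⁴ − 46.20⁴)/64 = 4.924×10^5 mm⁴
A = 1.323×10^3 mm²;  r_min = √(I/A) = √(4.924×10^5/1.323×10^3) = 19.29 mm
L_e = K·L = 0.7 × 4.85 m = 3.395 m = 3395.0 mm
λ = L_e / r_min = 3395.0 / 19.29 = 176

λ ≈ 176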